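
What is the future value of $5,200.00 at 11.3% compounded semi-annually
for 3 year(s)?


Formula: FV = P * (1 + r/m)^(m*t)
Period rate: r/m = 0.113 / 2 = 0.0565
Total periods: m*t = 2 * 3 = 6
Growth factor: (1 + 0.0565)^6 = 1.390647
FV = $5,200.00 * 1.390647 = $7,231.37

$7,231.37


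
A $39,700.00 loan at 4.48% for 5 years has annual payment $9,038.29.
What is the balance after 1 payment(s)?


Formula: Balance = PV*(1+r)^k - PMT*((1+r)^k - 1)/r
Growth: (1 + 0.0448)^1 = 1.0448
Accumulated factor: ((1+r)^k - 1)/r = 1.0
Balance = $39,700.00 * 1.0448 - $9,038.29 * 1.0
Balance = $32,440.27

$32,440.27


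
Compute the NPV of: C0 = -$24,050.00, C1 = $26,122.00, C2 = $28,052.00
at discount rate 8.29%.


Formula: NPV = C0 + C1/(1+r) + C2/(1+r)^2
Discount C1: $26,122.00 / (1 + 0.0829) = $24,122.26
Discount C2: $28,052.00 / (1 + 0.0829)^2 = $23,921.43
NPV = -$24,050.00 + $24,122.26 + $23,921.43 = $23,993.69

$23,993.69


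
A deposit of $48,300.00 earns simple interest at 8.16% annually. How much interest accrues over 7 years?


Formula: I = P * r * t
Substituting: I = $48,300.00 * 0.0816 * 7
Step: I = $48,300.00 * 0.5712
I = $27,588.96

$27,588.96


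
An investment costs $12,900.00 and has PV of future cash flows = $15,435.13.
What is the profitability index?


Formula: PI = PV(cash flows) / initial investment
Substituting: PI = $15,435.13 / $12,900.00
PI = 1.1965

1.1965


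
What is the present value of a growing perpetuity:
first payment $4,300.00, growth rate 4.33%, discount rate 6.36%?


Formula: PV = C / (r - g)
Spread: r - g = 0.0636 - 0.0433 = 0.0203
Substituting: PV = $4,300.00 / 0.0203
PV = $211,822.66

$211,822.66


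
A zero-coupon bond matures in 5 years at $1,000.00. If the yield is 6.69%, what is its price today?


Formula: Price = FV / (1 + r)^n
Substituting: Price = $1,000.00 / (1 + 0.0669)^5
Discount factor: (1.0669)^5 = 1.382352
Price = $1,000.00 / 1.382352 = $723.40

$723.40


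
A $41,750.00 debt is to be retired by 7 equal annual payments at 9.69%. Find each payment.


Formula: PMT = PV * r / (1 - (1+r)^(-n))
Denominator: 1 - (1 + 0.0969)^(-7) = 0.476604
Numerator: $41,750.00 * 0.0969 = 4045.575
PMT = 4045.575 / 0.476604 = $8,488.34

$8,488.34


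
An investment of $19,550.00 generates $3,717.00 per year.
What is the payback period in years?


Formula: Payback = investment / annual cash flow
Substituting: Payback = $19,550.00 / $3,717.00
Payback = 5.2596 years

5.2596 years


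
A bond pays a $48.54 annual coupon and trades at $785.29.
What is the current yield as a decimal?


Formula: Current yield = annual coupon / price
Substituting: CY = $48.54 / $785.29
CY = 0.061812

0.061812


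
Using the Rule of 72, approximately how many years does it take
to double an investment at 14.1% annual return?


Formula: Years ≈ 72 / r
Substituting: Years ≈ 72 / 14.1
Years ≈ 5.1

5.1 years


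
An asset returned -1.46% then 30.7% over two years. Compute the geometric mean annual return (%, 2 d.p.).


Formula: Geometric mean = ((1+r1)*(1+r2))^(1/2) - 1
Product: (1 + -0.0146) * (1 + 0.307) = 0.9854 * 1.307 = 1.287918
Square root: 1.287918^0.5 = 1.134865
Geometric mean = 1.134865 - 1 = 0.134865
As percentage: 13.49%

13.49%


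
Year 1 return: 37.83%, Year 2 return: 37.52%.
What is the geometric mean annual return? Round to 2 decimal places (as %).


Formula: Geometric mean = ((1+r1)*(1+r2))^(1/2) - 1
Product: (1 + 0.3783) * (1 + 0.3752) = 1.3783 * 1.3752 = 1.895438
Square root: 1.895438^0.5 = 1.376749
Geometric mean = 1.376749 - 1 = 0.376749
As percentage: 37.67%

37.67%


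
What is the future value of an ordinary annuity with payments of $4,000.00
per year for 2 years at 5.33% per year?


Formula: FV = PMT * ((1+r)^n - 1) / r
Growth factor: (1 + 0.0533)^2 = 1.109441
Numerator: 1.109441 - 1 = 0.109441
FV = $4,000.00 * 0.109441 / 0.0533 = $8,213.20

$8,213.20


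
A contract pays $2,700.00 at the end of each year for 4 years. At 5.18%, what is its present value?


Formula: PV = PMT * (1 - (1+r)^(-n)) / r
Discount factor: (1 + 0.0518)^(-4) = 0.817085
Bracket: 1 - 0.817085 = 0.182915
PV = $2,700.00 * 0.182915 / 0.0518 = $9,534.17

$9,534.17


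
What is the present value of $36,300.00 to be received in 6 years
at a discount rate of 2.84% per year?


Formula: PV = FV / (1 + r)^n
Substituting: PV = $36,300.00 / (1 + 0.0284)^6
Discount factor: (1.0284)^6 = 1.182966
PV = $36,300.00 / 1.182966 = $30,685.57

$30,685.57


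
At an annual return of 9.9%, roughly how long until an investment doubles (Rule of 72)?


Formula: Years ≈ 72 / r
Substituting: Years ≈ 72 / 9.9
Years ≈ 7.3

7.3 years


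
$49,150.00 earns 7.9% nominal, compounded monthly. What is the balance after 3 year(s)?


Formula: FV = P * (1 + r/m)^(m*t)
Period rate: r/m = 0.079 / 12 = 0.006583
Total periods: m*t = 12 * 3 = 36
Growth factor: (1 + 0.006583)^36 = 1.266457
FV = $49,150.00 * 1.266457 = $62,246.36

$62,246.36


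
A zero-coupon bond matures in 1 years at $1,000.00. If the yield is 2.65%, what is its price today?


Formula: Price = FV / (1 + r)^n
Substituting: Price = $1,000.00 / (1 + 0.0265)^1
Discount factor: (1.0265)^1 = 1.0265
Price = $1,000.00 / 1.0265 = $974.18

$974.18


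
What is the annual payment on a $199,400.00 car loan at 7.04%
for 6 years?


Formula: PMT = PV * r / (1 - (1+r)^(-n))
Denominator: 1 - (1 + 0.0704)^(-6) = 0.33515
Numerator: $199,400.00 * 0.0704 = 14037.76
PMT = 14037.76 / 0.33515 = $41,884.95

$41,884.95


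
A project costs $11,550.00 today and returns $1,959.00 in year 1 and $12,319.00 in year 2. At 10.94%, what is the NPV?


Formula: NPV = C0 + C1/(1+r) + C2/(1+r)^2
Discount C1: $1,959.00 / (1 + 0.1094) = $1,765.82
Discount C2: $12,319.00 / (1 + 0.1094)^2 = $10,009.19
NPV = -$11,550.00 + $1,765.82 + $10,009.19 = $225.01

$225.01


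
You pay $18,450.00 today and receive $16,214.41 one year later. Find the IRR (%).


Formula: IRR = C1/C0 - 1
Substituting: IRR = $16,214.41 / $18,450.00 - 1
Ratio: 0.87883 - 1 = -0.12117
IRR = -12.117%

-12.117%


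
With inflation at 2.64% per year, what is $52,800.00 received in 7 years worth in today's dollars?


Formula: Real value = nominal / (1 + inflation)^years
Price level: (1 + 0.0264)^7 = 1.200097
Real value = $52,800.00 / 1.200097 = $43,996.43

$43,996.43


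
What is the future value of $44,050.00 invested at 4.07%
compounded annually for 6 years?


Formula: FV = P * (1 + r)^n
Substituting: FV = $44,050.00 * (1 + 0.0407)^6
Growth factor: (1.0407)^6 = 1.270438
FV = $44,050.00 * 1.270438 = $55,962.77

$55,962.77


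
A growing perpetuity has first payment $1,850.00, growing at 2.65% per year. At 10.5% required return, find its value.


Formula: PV = C / (r - g)
Spread: r - g = 0.105 - 0.0265 = 0.0785
Substituting: PV = $1,850.00 / 0.0785
PV = $23,566.88

$23,566.88


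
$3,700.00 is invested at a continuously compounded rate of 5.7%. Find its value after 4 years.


Formula: FV = P * e^(r*t)
Exponent: r*t = 0.057 * 4 = 0.228
e^(0.228) = 1.256085
FV = $3,700.00 * 1.256085 = $4,647.52

$4,647.52


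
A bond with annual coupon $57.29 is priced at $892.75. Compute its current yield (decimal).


Formula: Current yield = annual coupon / price
Substituting: CY = $57.29 / $892.75
CY = 0.064173

0.064173


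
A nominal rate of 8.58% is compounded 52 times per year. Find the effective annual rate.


Formula: EAR = (1 + r/m)^m - 1
Period rate: r/m = 0.0858 / 52 = 0.00165
Compounding: (1 + 0.00165)^52 = 1.089511
EAR = 1.089511 - 1 = 0.089511

0.089511


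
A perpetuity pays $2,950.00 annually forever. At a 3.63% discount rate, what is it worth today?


Formula: PV = C / r
Substituting: PV = $2,950.00 / 0.0363
PV = $81,267.22

$81,267.22


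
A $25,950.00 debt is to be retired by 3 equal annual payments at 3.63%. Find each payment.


Formula: PMT = PV * r / (1 - (1+r)^(-n))
Denominator: 1 - (1 + 0.0363)^(-3) = 0.101447
Numerator: $25,950.00 * 0.0363 = 941.985
PMT = 941.985 / 0.101447 = $9,285.45

$9,285.45


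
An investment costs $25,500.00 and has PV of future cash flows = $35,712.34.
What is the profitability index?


Formula: PI = PV(cash flows) / initial investment
Substituting: PI = $35,712.34 / $25,500.00
PI = 1.4005

1.4005


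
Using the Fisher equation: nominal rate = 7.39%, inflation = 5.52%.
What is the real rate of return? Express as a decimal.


Formula: (1 + r_real) = (1 + r_nom) / (1 + inflation)
Substituting: (1 + r_real) = 1.0739 / 1.0552
(1 + r_real) = 1.017722
r_real = 1.017722 - 1 = 0.017722

0.017722


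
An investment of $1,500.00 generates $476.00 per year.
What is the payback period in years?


Formula: Payback = investment / annual cash flow
Substituting: Payback = $1,500.00 / $476.00
Payback = 3.1513 years

3.1513 years


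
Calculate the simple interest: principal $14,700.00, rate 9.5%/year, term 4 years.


Formula: I = P * r * t
Substituting: I = $14,700.00 * 0.095 * 4
Step: I = $14,700.00 * 0.38
I = $5,586.00

$5,586.00


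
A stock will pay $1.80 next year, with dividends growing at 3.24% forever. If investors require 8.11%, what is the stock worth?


Formula: P = D1 / (r - g)
Spread: r - g = 0.0811 - 0.0324 = 0.0487
Substituting: P = $1.80 / 0.0487
P = $36.96

$36.96


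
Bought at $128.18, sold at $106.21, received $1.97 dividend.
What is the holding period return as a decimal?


Formula: HPR = (P1 - P0 + D) / P0
Gain: $106.21 - $128.18 + $1.97 = -$20.00
HPR = -$20.00 / $128.18 = -0.156

-0.156


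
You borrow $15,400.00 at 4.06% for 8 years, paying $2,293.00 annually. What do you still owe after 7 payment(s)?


Formula: Balance = PV*(1+r)^k - PMT*((1+r)^k - 1)/r
Growth: (1 + 0.0406)^7 = 1.321255
Accumulated factor: ((1+r)^k - 1)/r = 7.912693
Balance = $15,400.00 * 1.321255 - $2,293.00 * 7.912693
Balance = $2,203.53

$2,203.53


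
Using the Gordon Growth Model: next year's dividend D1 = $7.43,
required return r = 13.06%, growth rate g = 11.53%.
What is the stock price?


Formula: P = D1 / (r - g)
Spread: r - g = 0.1306 - 0.1153 = 0.0153
Substituting: P = $7.43 / 0.0153
P = $485.62

$485.62


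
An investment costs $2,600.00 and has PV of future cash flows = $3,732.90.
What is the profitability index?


Formula: PI = PV(cash flows) / initial investment
Substituting: PI = $3,732.90 / $2,600.00
PI = 1.4357

1.4357


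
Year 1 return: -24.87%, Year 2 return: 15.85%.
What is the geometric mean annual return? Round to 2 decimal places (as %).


Formula: Geometric mean = ((1+r1)*(1+r2))^(1/2) - 1
Product: (1 + -0.2487) * (1 + 0.1585) = 0.7513 * 1.1585 = 0.870381
Square root: 0.870381^0.5 = 0.932942
Geometric mean = 0.932942 - 1 = -0.067058
As percentage: -6.71%

-6.71%


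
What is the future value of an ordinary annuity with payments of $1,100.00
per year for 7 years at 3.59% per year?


Formula: FV = PMT * ((1+r)^n - 1) / r
Growth factor: (1 + 0.0359)^7 = 1.280044
Numerator: 1.280044 - 1 = 0.280044
FV = $1,100.00 * 0.280044 / 0.0359 = $8,580.73

$8,580.73


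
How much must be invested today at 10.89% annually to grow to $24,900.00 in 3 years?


Formula: PV = FV / (1 + r)^n
Substituting: PV = $24,900.00 / (1 + 0.1089)^3
Discount factor: (1.1089)^3 = 1.363569
PV = $24,900.00 / 1.363569 = $18,260.90

$18,260.90


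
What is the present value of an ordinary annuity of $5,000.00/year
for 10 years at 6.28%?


Formula: PV = PMT * (1 - (1+r)^(-n)) / r
Discount factor: (1 + 0.0628)^(-10) = 0.543857
Bracket: 1 - 0.543857 = 0.456143
PV = $5,000.00 * 0.456143 / 0.0628 = $36,317.14

$36,317.14


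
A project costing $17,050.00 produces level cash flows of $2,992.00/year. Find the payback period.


Formula: Payback = investment / annual cash flow
Substituting: Payback = $17,050.00 / $2,992.00
Payback = 5.6985 years

5.6985 years


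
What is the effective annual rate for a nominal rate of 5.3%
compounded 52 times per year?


Formula: EAR = (1 + r/m)^m - 1
Period rate: r/m = 0.053 / 52 = 0.001019
Compounding: (1 + 0.001019)^52 = 1.054401
EAR = 1.054401 - 1 = 0.054401

0.054401


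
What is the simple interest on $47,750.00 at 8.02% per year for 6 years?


Formula: I = P * r * t
Substituting: I = $47,750.00 * 0.0802 * 6
Step: I = $47,750.00 * 0.4812
I = $22,977.30

$22,977.30


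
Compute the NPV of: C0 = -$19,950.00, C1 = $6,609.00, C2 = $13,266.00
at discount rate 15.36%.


Formula: NPV = C0 + C1/(1+r) + C2/(1+r)^2
Discount C1: $6,609.00 / (1 + 0.1536) = $5,729.02
Discount C2: $13,266.00 / (1 + 0.1536)^2 = $9,968.49
NPV = -$19,950.00 + $5,729.02 + $9,968.49 = -$4,252.49

-$4,252.49


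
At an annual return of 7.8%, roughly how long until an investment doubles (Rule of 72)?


Formula: Years ≈ 72 / r
Substituting: Years ≈ 72 / 7.8
Years ≈ 9.2

9.2 years


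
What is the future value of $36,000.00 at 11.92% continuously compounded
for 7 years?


Formula: FV = P * e^(r*t)
Exponent: r*t = 0.1192 * 7 = 0.8344
e^(0.8344) = 2.303432
FV = $36,000.00 * 2.303432 = $82,923.54

$82,923.54


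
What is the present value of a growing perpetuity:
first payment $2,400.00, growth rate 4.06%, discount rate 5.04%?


Formula: PV = C / (r - g)
Spread: r - g = 0.0504 - 0.0406 = 0.0098
Substituting: PV = $2,400.00 / 0.0098
PV = $244,897.96

$244,897.96


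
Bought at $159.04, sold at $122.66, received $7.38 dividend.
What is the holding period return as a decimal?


Formula: HPR = (P1 - P0 + D) / P0
Gain: $122.66 - $159.04 + $7.38 = -$29.00
HPR = -$29.00 / $159.04 = -0.1823

-0.1823


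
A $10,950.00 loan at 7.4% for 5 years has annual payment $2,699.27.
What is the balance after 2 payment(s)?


Formula: Balance = PV*(1+r)^k - PMT*((1+r)^k - 1)/r
Growth: (1 + 0.074)^2 = 1.153476
Accumulated factor: ((1+r)^k - 1)/r = 2.074
Balance = $10,950.00 * 1.153476 - $2,699.27 * 2.074
Balance = $7,032.28

$7,032.28


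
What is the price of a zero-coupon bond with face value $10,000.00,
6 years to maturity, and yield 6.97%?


Formula: Price = FV / (1 + r)^n
Substituting: Price = $10,000.00 / (1 + 0.0697)^6
Discount factor: (1.0697)^6 = 1.498208
Price = $10,000.00 / 1.498208 = $6,674.64

$6,674.64


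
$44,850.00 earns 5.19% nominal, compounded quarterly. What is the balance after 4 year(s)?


Formula: FV = P * (1 + r/m)^(m*t)
Period rate: r/m = 0.0519 / 4 = 0.012975
Total periods: m*t = 4 * 4 = 16
Growth factor: (1 + 0.012975)^16 = 1.229079
FV = $44,850.00 * 1.229079 = $55,124.17

$55,124.17


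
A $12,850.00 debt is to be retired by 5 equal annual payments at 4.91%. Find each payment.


Formula: PMT = PV * r / (1 - (1+r)^(-n))
Denominator: 1 - (1 + 0.0491)^(-5) = 0.213107
Numerator: $12,850.00 * 0.0491 = 630.935
PMT = 630.935 / 0.213107 = $2,960.65

$2,960.65


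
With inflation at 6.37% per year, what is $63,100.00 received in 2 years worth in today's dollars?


Formula: Real value = nominal / (1 + inflation)^years
Price level: (1 + 0.0637)^2 = 1.131458
Real value = $63,100.00 / 1.131458 = $55,768.77

$55,768.77


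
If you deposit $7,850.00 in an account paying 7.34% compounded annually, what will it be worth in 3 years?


Formula: FV = P * (1 + r)^n
Substituting: FV = $7,850.00 * (1 + 0.0734)^3
Growth factor: (1.0734)^3 = 1.236758
FV = $7,850.00 * 1.236758 = $9,708.55

$9,708.55


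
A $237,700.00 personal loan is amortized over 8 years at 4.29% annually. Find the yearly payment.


Formula: PMT = PV * r / (1 - (1+r)^(-n))
Denominator: 1 - (1 + 0.0429)^(-8) = 0.285407
Numerator: $237,700.00 * 0.0429 = 10197.33
PMT = 10197.33 / 0.285407 = $35,729.06

$35,729.06


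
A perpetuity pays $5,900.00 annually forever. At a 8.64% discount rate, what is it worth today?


Formula: PV = C / r
Substituting: PV = $5,900.00 / 0.0864
PV = $68,287.04

$68,287.04


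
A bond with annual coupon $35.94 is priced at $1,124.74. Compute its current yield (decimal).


Formula: Current yield = annual coupon / price
Substituting: CY = $35.94 / $1,124.74
CY = 0.031954

0.031954


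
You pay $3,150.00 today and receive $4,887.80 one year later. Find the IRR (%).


Formula: IRR = C1/C0 - 1
Substituting: IRR = $4,887.80 / $3,150.00 - 1
Ratio: 1.551683 - 1 = 0.551683
IRR = 55.1683%

55.1683%


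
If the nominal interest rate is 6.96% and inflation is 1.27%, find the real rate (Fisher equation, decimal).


Formula: (1 + r_real) = (1 + r_nom) / (1 + inflation)
Substituting: (1 + r_real) = 1.0696 / 1.0127
(1 + r_real) = 1.056186
r_real = 1.056186 - 1 = 0.056186

0.056186


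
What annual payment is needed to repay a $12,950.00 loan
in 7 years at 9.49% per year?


Formula: PMT = PV * r / (1 - (1+r)^(-n))
Denominator: 1 - (1 + 0.0949)^(-7) = 0.469874
Numerator: $12,950.00 * 0.0949 = 1228.955
PMT = 1228.955 / 0.469874 = $2,615.50

$2,615.50


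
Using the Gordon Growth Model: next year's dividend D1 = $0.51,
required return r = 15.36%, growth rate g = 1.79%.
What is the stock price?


Formula: P = D1 / (r - g)
Spread: r - g = 0.1536 - 0.0179 = 0.1357
Substituting: P = $0.51 / 0.1357
P = $3.76

$3.76


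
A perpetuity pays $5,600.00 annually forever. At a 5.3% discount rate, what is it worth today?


Formula: PV = C / r
Substituting: PV = $5,600.00 / 0.053
PV = $105,660.38

$105,660.38


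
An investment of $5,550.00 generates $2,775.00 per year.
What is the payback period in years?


Formula: Payback = investment / annual cash flow
Substituting: Payback = $5,550.00 / $2,775.00
Payback = 2.0 years

2.0 years


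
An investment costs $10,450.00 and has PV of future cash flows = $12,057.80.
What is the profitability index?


Formula: PI = PV(cash flows) / initial investment
Substituting: PI = $12,057.80 / $10,450.00
PI = 1.1539

1.1539


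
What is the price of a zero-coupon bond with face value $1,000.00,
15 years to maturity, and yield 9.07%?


Formula: Price = FV / (1 + r)^n
Substituting: Price = $1,000.00 / (1 + 0.0907)^15
Discount factor: (1.0907)^15 = 3.677729
Price = $1,000.00 / 3.677729 = $271.91

$271.91


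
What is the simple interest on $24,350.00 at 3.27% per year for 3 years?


Formula: I = P * r * t
Substituting: I = $24,350.00 * 0.0327 * 3
Step: I = $24,350.00 * 0.0981
I = $2,388.74

$2,388.74


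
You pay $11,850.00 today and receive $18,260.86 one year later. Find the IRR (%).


Formula: IRR = C1/C0 - 1
Substituting: IRR = $18,260.86 / $11,850.00 - 1
Ratio: 1.541001 - 1 = 0.541001
IRR = 54.1001%

54.1001%


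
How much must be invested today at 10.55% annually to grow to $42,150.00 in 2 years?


Formula: PV = FV / (1 + r)^n
Substituting: PV = $42,150.00 / (1 + 0.1055)^2
Discount factor: (1.1055)^2 = 1.22213
PV = $42,150.00 / 1.22213 = $34,488.96

$34,488.96


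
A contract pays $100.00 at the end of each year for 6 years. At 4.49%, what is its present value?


Formula: PV = PMT * (1 - (1+r)^(-n)) / r
Discount factor: (1 + 0.0449)^(-6) = 0.768337
Bracket: 1 - 0.768337 = 0.231663
PV = $100.00 * 0.231663 / 0.0449 = $515.95

$515.95


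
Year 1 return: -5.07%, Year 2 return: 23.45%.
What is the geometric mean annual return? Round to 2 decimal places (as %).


Formula: Geometric mean = ((1+r1)*(1+r2))^(1/2) - 1
Product: (1 + -0.0507) * (1 + 0.2345) = 0.9493 * 1.2345 = 1.171911
Square root: 1.171911^0.5 = 1.082548
Geometric mean = 1.082548 - 1 = 0.082548
As percentage: 8.25%

8.25%


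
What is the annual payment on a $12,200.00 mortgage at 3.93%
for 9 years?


Formula: PMT = PV * r / (1 - (1+r)^(-n))
Denominator: 1 - (1 + 0.0393)^(-9) = 0.293143
Numerator: $12,200.00 * 0.0393 = 479.46
PMT = 479.46 / 0.293143 = $1,635.58

$1,635.58


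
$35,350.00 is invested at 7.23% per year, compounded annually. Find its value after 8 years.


Formula: FV = P * (1 + r)^n
Substituting: FV = $35,350.00 * (1 + 0.0723)^8
Growth factor: (1.0723)^8 = 1.747956
FV = $35,350.00 * 1.747956 = $61,790.24

$61,790.24


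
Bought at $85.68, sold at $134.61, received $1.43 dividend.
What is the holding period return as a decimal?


Formula: HPR = (P1 - P0 + D) / P0
Gain: $134.61 - $85.68 + $1.43 = $50.36
HPR = $50.36 / $85.68 = 0.5878

0.5878


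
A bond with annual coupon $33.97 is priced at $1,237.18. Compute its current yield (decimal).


Formula: Current yield = annual coupon / price
Substituting: CY = $33.97 / $1,237.18
CY = 0.027458

0.027458


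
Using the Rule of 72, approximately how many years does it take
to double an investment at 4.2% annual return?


Formula: Years ≈ 72 / r
Substituting: Years ≈ 72 / 4.2
Years ≈ 17.1

17.1 years


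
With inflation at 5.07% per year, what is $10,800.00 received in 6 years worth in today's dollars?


Formula: Real value = nominal / (1 + inflation)^years
Price level: (1 + 0.0507)^6 = 1.345465
Real value = $10,800.00 / 1.345465 = $8,026.96

$8,026.96


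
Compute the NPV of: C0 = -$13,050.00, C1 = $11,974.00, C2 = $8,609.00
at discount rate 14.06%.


Formula: NPV = C0 + C1/(1+r) + C2/(1+r)^2
Discount C1: $11,974.00 / (1 + 0.1406) = $10,497.98
Discount C2: $8,609.00 / (1 + 0.1406)^2 = $6,617.38
NPV = -$13,050.00 + $10,497.98 + $6,617.38 = $4,065.36

$4,065.36


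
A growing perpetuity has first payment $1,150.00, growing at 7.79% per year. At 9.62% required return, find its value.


Formula: PV = C / (r - g)
Spread: r - g = 0.0962 - 0.0779 = 0.0183
Substituting: PV = $1,150.00 / 0.0183
PV = $62,841.53

$62,841.53


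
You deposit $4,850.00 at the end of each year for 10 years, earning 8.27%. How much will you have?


Formula: FV = PMT * ((1+r)^n - 1) / r
Growth factor: (1 + 0.0827)^10 = 2.213509
Numerator: 2.213509 - 1 = 1.213509
FV = $4,850.00 * 1.213509 / 0.0827 = $71,167.12

$71,167.12


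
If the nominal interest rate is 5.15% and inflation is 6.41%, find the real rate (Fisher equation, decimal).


Formula: (1 + r_real) = (1 + r_nom) / (1 + inflation)
Substituting: (1 + r_real) = 1.0515 / 1.0641
(1 + r_real) = 0.988159
r_real = 0.988159 - 1 = -0.011841

-0.011841


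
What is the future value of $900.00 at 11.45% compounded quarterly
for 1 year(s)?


Formula: FV = P * (1 + r/m)^(m*t)
Period rate: r/m = 0.1145 / 4 = 0.028625
Total periods: m*t = 4 * 1 = 4
Growth factor: (1 + 0.028625)^4 = 1.119511
FV = $900.00 * 1.119511 = $1,007.56

$1,007.56


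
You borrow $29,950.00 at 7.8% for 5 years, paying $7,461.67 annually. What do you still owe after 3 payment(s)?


Formula: Balance = PV*(1+r)^k - PMT*((1+r)^k - 1)/r
Growth: (1 + 0.078)^3 = 1.252727
Accumulated factor: ((1+r)^k - 1)/r = 3.240084
Balance = $29,950.00 * 1.252727 - $7,461.67 * 3.240084
Balance = $13,342.72

$13,342.72


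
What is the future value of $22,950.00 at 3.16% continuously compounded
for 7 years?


Formula: FV = P * e^(r*t)
Exponent: r*t = 0.0316 * 7 = 0.2212
e^(0.2212) = 1.247573
FV = $22,950.00 * 1.247573 = $28,631.80

$28,631.80


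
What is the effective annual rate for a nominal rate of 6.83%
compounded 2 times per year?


Formula: EAR = (1 + r/m)^m - 1
Period rate: r/m = 0.0683 / 2 = 0.03415
Compounding: (1 + 0.03415)^2 = 1.069466
EAR = 1.069466 - 1 = 0.069466

0.069466


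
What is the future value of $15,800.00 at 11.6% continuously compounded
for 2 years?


Formula: FV = P * e^(r*t)
Exponent: r*t = 0.116 * 2 = 0.232
e^(0.232) = 1.26112
FV = $15,800.00 * 1.26112 = $19,925.69

$19,925.69


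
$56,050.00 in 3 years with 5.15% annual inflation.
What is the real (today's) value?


Formula: Real value = nominal / (1 + inflation)^years
Price level: (1 + 0.0515)^3 = 1.162593
Real value = $56,050.00 / 1.162593 = $48,211.18

$48,211.18


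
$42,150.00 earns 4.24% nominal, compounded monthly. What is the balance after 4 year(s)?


Formula: FV = P * (1 + r/m)^(m*t)
Period rate: r/m = 0.0424 / 12 = 0.003533
Total periods: m*t = 12 * 4 = 48
Growth factor: (1 + 0.003533)^48 = 1.184477
FV = $42,150.00 * 1.184477 = $49,925.69

$49,925.69


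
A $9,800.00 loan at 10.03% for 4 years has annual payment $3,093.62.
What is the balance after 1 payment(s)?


Formula: Balance = PV*(1+r)^k - PMT*((1+r)^k - 1)/r
Growth: (1 + 0.1003)^1 = 1.1003
Accumulated factor: ((1+r)^k - 1)/r = 1.0
Balance = $9,800.00 * 1.1003 - $3,093.62 * 1.0
Balance = $7,689.32

$7,689.32


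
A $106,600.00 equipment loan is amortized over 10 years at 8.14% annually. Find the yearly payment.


Formula: PMT = PV * r / (1 - (1+r)^(-n))
Denominator: 1 - (1 + 0.0814)^(-10) = 0.542768
Numerator: $106,600.00 * 0.0814 = 8677.24
PMT = 8677.24 / 0.542768 = $15,987.01

$15,987.01


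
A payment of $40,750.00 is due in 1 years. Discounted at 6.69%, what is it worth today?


Formula: PV = FV / (1 + r)^n
Substituting: PV = $40,750.00 / (1 + 0.0669)^1
Discount factor: (1.0669)^1 = 1.0669
PV = $40,750.00 / 1.0669 = $38,194.77

$38,194.77


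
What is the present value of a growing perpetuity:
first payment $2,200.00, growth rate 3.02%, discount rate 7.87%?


Formula: PV = C / (r - g)
Spread: r - g = 0.0787 - 0.0302 = 0.0485
Substituting: PV = $2,200.00 / 0.0485
PV = $45,360.82

$45,360.82


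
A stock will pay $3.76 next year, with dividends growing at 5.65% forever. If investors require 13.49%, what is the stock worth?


Formula: P = D1 / (r - g)
Spread: r - g = 0.1349 - 0.0565 = 0.0784
Substituting: P = $3.76 / 0.0784
P = $47.96

$47.96


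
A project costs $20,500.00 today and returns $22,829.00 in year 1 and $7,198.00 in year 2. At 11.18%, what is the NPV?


Formula: NPV = C0 + C1/(1+r) + C2/(1+r)^2
Discount C1: $22,829.00 / (1 + 0.1118) = $20,533.37
Discount C2: $7,198.00 / (1 + 0.1118)^2 = $5,823.16
NPV = -$20,500.00 + $20,533.37 + $5,823.16 = $5,856.53

$5,856.53


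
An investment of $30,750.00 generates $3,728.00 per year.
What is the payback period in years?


Formula: Payback = investment / annual cash flow
Substituting: Payback = $30,750.00 / $3,728.00
Payback = 8.2484 years

8.2484 years


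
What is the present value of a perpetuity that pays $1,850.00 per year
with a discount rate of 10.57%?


Formula: PV = C / r
Substituting: PV = $1,850.00 / 0.1057
PV = $17,502.37

$17,502.37


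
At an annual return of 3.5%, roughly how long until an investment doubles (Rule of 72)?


Formula: Years ≈ 72 / r
Substituting: Years ≈ 72 / 3.5
Years ≈ 20.6

20.6 years


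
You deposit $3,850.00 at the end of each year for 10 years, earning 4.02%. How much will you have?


Formula: FV = PMT * ((1+r)^n - 1) / r
Growth factor: (1 + 0.0402)^10 = 1.483093
Numerator: 1.483093 - 1 = 0.483093
FV = $3,850.00 * 0.483093 / 0.0402 = $46,266.41

$46,266.41


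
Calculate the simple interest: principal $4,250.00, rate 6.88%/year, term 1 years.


Formula: I = P * r * t
Substituting: I = $4,250.00 * 0.0688 * 1
Step: I = $4,250.00 * 0.0688
I = $292.40

$292.40


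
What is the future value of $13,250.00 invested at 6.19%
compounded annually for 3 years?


Formula: FV = P * (1 + r)^n
Substituting: FV = $13,250.00 * (1 + 0.0619)^3
Growth factor: (1.0619)^3 = 1.197432
FV = $13,250.00 * 1.197432 = $15,865.97

$15,865.97


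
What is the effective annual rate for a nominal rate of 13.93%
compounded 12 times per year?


Formula: EAR = (1 + r/m)^m - 1
Period rate: r/m = 0.1393 / 12 = 0.011608
Compounding: (1 + 0.011608)^12 = 1.148547
EAR = 1.148547 - 1 = 0.148547

0.148547


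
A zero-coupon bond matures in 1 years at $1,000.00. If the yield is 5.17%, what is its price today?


Formula: Price = FV / (1 + r)^n
Substituting: Price = $1,000.00 / (1 + 0.0517)^1
Discount factor: (1.0517)^1 = 1.0517
Price = $1,000.00 / 1.0517 = $950.84

$950.84


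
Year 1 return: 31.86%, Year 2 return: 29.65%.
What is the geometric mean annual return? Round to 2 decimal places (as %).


Formula: Geometric mean = ((1+r1)*(1+r2))^(1/2) - 1
Product: (1 + 0.3186) * (1 + 0.2965) = 1.3186 * 1.2965 = 1.709565
Square root: 1.709565^0.5 = 1.307503
Geometric mean = 1.307503 - 1 = 0.307503
As percentage: 30.75%

30.75%


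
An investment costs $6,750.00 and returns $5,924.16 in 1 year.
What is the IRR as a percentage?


Formula: IRR = C1/C0 - 1
Substituting: IRR = $5,924.16 / $6,750.00 - 1
Ratio: 0.877653 - 1 = -0.122347
IRR = -12.2347%

-12.2347%


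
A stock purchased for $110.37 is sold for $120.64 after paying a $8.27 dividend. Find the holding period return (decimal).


Formula: HPR = (P1 - P0 + D) / P0
Gain: $120.64 - $110.37 + $8.27 = $18.54
HPR = $18.54 / $110.37 = 0.168

0.168


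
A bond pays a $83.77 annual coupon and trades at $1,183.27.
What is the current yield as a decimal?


Formula: Current yield = annual coupon / price
Substituting: CY = $83.77 / $1,183.27
CY = 0.070795

0.070795


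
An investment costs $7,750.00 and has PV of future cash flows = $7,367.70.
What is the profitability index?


Formula: PI = PV(cash flows) / initial investment
Substituting: PI = $7,367.70 / $7,750.00
PI = 0.9507

0.9507


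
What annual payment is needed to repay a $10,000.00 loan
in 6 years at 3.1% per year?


Formula: PMT = PV * r / (1 - (1+r)^(-n))
Denominator: 1 - (1 + 0.031)^(-6) = 0.167378
Numerator: $10,000.00 * 0.031 = 310.0
PMT = 310.0 / 0.167378 = $1,852.10

$1,852.10


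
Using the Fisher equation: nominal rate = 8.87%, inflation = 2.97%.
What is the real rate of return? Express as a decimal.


Formula: (1 + r_real) = (1 + r_nom) / (1 + inflation)
Substituting: (1 + r_real) = 1.0887 / 1.0297
(1 + r_real) = 1.057298
r_real = 1.057298 - 1 = 0.057298

0.057298


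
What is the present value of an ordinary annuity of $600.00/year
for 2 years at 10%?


Formula: PV = PMT * (1 - (1+r)^(-n)) / r
Discount factor: (1 + 0.1)^(-2) = 0.826446
Bracket: 1 - 0.826446 = 0.173554
PV = $600.00 * 0.173554 / 0.1 = $1,041.32

$1,041.32


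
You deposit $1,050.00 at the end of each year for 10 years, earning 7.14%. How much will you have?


Formula: FV = PMT * ((1+r)^n - 1) / r
Growth factor: (1 + 0.0714)^10 = 1.993042
Numerator: 1.993042 - 1 = 0.993042
FV = $1,050.00 * 0.993042 / 0.0714 = $14,603.56

$14,603.56


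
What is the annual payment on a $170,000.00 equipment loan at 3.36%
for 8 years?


Formula: PMT = PV * r / (1 - (1+r)^(-n))
Denominator: 1 - (1 + 0.0336)^(-8) = 0.23232
Numerator: $170,000.00 * 0.0336 = 5712.0
PMT = 5712.0 / 0.23232 = $24,586.73

$24,586.73


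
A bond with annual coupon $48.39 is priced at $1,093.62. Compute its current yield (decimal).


Formula: Current yield = annual coupon / price
Substituting: CY = $48.39 / $1,093.62
CY = 0.044248

0.044248


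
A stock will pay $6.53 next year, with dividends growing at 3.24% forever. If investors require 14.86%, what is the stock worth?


Formula: P = D1 / (r - g)
Spread: r - g = 0.1486 - 0.0324 = 0.1162
Substituting: P = $6.53 / 0.1162
P = $56.20

$56.20


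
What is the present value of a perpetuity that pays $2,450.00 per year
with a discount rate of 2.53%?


Formula: PV = C / r
Substituting: PV = $2,450.00 / 0.0253
PV = $96,837.94

$96,837.94


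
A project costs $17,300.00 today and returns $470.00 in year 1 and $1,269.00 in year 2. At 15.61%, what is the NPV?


Formula: NPV = C0 + C1/(1+r) + C2/(1+r)^2
Discount C1: $470.00 / (1 + 0.1561) = $406.54
Discount C2: $1,269.00 / (1 + 0.1561)^2 = $949.45
NPV = -$17,300.00 + $406.54 + $949.45 = -$15,944.01

-$15,944.01


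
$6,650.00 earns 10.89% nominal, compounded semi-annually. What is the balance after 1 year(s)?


Formula: FV = P * (1 + r/m)^(m*t)
Period rate: r/m = 0.1089 / 2 = 0.05445
Total periods: m*t = 2 * 1 = 2
Growth factor: (1 + 0.05445)^2 = 1.111865
FV = $6,650.00 * 1.111865 = $7,393.90

$7,393.90


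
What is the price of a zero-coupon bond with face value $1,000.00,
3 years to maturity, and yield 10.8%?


Formula: Price = FV / (1 + r)^n
Substituting: Price = $1,000.00 / (1 + 0.108)^3
Discount factor: (1.108)^3 = 1.360252
Price = $1,000.00 / 1.360252 = $735.16

$735.16


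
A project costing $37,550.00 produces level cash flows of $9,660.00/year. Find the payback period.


Formula: Payback = investment / annual cash flow
Substituting: Payback = $37,550.00 / $9,660.00
Payback = 3.8872 years

3.8872 years


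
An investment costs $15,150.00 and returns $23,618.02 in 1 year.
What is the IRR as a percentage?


Formula: IRR = C1/C0 - 1
Substituting: IRR = $23,618.02 / $15,150.00 - 1
Ratio: 1.558945 - 1 = 0.558945
IRR = 55.8945%

55.8945%


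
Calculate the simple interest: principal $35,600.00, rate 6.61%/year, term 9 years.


Formula: I = P * r * t
Substituting: I = $35,600.00 * 0.0661 * 9
Step: I = $35,600.00 * 0.5949
I = $21,178.44

$21,178.44


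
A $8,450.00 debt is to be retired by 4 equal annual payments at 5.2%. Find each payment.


Formula: PMT = PV * r / (1 - (1+r)^(-n))
Denominator: 1 - (1 + 0.052)^(-4) = 0.183536
Numerator: $8,450.00 * 0.052 = 439.4
PMT = 439.4 / 0.183536 = $2,394.08

$2,394.08


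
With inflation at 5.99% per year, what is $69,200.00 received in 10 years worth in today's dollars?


Formula: Real value = nominal / (1 + inflation)^years
Price level: (1 + 0.0599)^10 = 1.789159
Real value = $69,200.00 / 1.789159 = $38,677.39

$38,677.39


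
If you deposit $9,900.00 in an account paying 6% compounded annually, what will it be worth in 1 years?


Formula: FV = P * (1 + r)^n
Substituting: FV = $9,900.00 * (1 + 0.06)^1
Growth factor: (1.06)^1 = 1.06
FV = $9,900.00 * 1.06 = $10,494.00

$10,494.00


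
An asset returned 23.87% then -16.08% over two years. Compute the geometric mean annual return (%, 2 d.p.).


Formula: Geometric mean = ((1+r1)*(1+r2))^(1/2) - 1
Product: (1 + 0.2387) * (1 + -0.1608) = 1.2387 * 0.8392 = 1.039517
Square root: 1.039517^0.5 = 1.019567
Geometric mean = 1.019567 - 1 = 0.019567
As percentage: 1.96%

1.96%


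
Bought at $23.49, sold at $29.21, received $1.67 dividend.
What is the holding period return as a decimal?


Formula: HPR = (P1 - P0 + D) / P0
Gain: $29.21 - $23.49 + $1.67 = $7.39
HPR = $7.39 / $23.49 = 0.3146

0.3146


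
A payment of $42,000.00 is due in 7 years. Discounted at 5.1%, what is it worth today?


Formula: PV = FV / (1 + r)^n
Substituting: PV = $42,000.00 / (1 + 0.051)^7
Discount factor: (1.051)^7 = 1.416508
PV = $42,000.00 / 1.416508 = $29,650.38

$29,650.38


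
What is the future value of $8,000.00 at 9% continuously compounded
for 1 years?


Formula: FV = P * e^(r*t)
Exponent: r*t = 0.09 * 1 = 0.09
e^(0.09) = 1.094174
FV = $8,000.00 * 1.094174 = $8,753.39

$8,753.39


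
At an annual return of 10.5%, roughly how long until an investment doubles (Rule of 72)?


Formula: Years ≈ 72 / r
Substituting: Years ≈ 72 / 10.5
Years ≈ 6.9

6.9 years


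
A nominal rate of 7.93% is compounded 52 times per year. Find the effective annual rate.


Formula: EAR = (1 + r/m)^m - 1
Period rate: r/m = 0.0793 / 52 = 0.001525
Compounding: (1 + 0.001525)^52 = 1.082464
EAR = 1.082464 - 1 = 0.082464

0.082464


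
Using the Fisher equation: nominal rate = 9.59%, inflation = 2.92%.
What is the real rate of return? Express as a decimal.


Formula: (1 + r_real) = (1 + r_nom) / (1 + inflation)
Substituting: (1 + r_real) = 1.0959 / 1.0292
(1 + r_real) = 1.064808
r_real = 1.064808 - 1 = 0.064808

0.064808


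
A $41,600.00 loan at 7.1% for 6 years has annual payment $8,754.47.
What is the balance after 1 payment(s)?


Formula: Balance = PV*(1+r)^k - PMT*((1+r)^k - 1)/r
Growth: (1 + 0.071)^1 = 1.071
Accumulated factor: ((1+r)^k - 1)/r = 1.0
Balance = $41,600.00 * 1.071 - $8,754.47 * 1.0
Balance = $35,799.13

$35,799.13


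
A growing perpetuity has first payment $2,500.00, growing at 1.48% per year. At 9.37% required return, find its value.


Formula: PV = C / (r - g)
Spread: r - g = 0.0937 - 0.0148 = 0.0789
Substituting: PV = $2,500.00 / 0.0789
PV = $31,685.68

$31,685.68


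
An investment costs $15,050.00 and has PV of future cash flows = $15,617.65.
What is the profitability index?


Formula: PI = PV(cash flows) / initial investment
Substituting: PI = $15,617.65 / $15,050.00
PI = 1.0377

1.0377


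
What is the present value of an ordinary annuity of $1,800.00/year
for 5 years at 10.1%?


Formula: PV = PMT * (1 - (1+r)^(-n)) / r
Discount factor: (1 + 0.101)^(-5) = 0.618107
Bracket: 1 - 0.618107 = 0.381893
PV = $1,800.00 * 0.381893 / 0.101 = $6,806.02

$6,806.02


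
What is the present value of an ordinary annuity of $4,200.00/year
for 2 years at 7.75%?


Formula: PV = PMT * (1 - (1+r)^(-n)) / r
Discount factor: (1 + 0.0775)^(-2) = 0.861322
Bracket: 1 - 0.861322 = 0.138678
PV = $4,200.00 * 0.138678 / 0.0775 = $7,515.46

$7,515.46


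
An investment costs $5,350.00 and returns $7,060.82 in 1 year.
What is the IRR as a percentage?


Formula: IRR = C1/C0 - 1
Substituting: IRR = $7,060.82 / $5,350.00 - 1
Ratio: 1.319779 - 1 = 0.319779
IRR = 31.9779%

31.9779%


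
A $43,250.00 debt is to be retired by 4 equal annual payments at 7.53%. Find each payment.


Formula: PMT = PV * r / (1 - (1+r)^(-n))
Denominator: 1 - (1 + 0.0753)^(-4) = 0.252035
Numerator: $43,250.00 * 0.0753 = 3256.725
PMT = 3256.725 / 0.252035 = $12,921.73

$12,921.73


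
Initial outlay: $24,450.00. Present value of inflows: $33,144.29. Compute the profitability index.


Formula: PI = PV(cash flows) / initial investment
Substituting: PI = $33,144.29 / $24,450.00
PI = 1.3556

1.3556


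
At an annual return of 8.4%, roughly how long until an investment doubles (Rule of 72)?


Formula: Years ≈ 72 / r
Substituting: Years ≈ 72 / 8.4
Years ≈ 8.6

8.6 years


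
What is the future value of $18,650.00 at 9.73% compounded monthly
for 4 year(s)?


Formula: FV = P * (1 + r/m)^(m*t)
Period rate: r/m = 0.0973 / 12 = 0.008108
Total periods: m*t = 12 * 4 = 48
Growth factor: (1 + 0.008108)^48 = 1.473485
FV = $18,650.00 * 1.473485 = $27,480.50

$27,480.50


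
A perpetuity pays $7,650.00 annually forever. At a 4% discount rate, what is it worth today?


Formula: PV = C / r
Substituting: PV = $7,650.00 / 0.04
PV = $191,250.00

$191,250.00


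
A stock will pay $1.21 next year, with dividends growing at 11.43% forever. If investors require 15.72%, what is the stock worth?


Formula: P = D1 / (r - g)
Spread: r - g = 0.1572 - 0.1143 = 0.0429
Substituting: P = $1.21 / 0.0429
P = $28.21

$28.21


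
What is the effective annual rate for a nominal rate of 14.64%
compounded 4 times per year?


Formula: EAR = (1 + r/m)^m - 1
Period rate: r/m = 0.1464 / 4 = 0.0366
Compounding: (1 + 0.0366)^4 = 1.154635
EAR = 1.154635 - 1 = 0.154635

0.154635


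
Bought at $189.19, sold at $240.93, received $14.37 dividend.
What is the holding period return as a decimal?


Formula: HPR = (P1 - P0 + D) / P0
Gain: $240.93 - $189.19 + $14.37 = $66.11
HPR = $66.11 / $189.19 = 0.3494

0.3494


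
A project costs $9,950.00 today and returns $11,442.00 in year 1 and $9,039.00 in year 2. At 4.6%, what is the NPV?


Formula: NPV = C0 + C1/(1+r) + C2/(1+r)^2
Discount C1: $11,442.00 / (1 + 0.046) = $10,938.81
Discount C2: $9,039.00 / (1 + 0.046)^2 = $8,261.46
NPV = -$9,950.00 + $10,938.81 + $8,261.46 = $9,250.28

$9,250.28


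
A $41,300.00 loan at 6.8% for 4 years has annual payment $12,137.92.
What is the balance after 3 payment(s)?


Formula: Balance = PV*(1+r)^k - PMT*((1+r)^k - 1)/r
Growth: (1 + 0.068)^3 = 1.218186
Accumulated factor: ((1+r)^k - 1)/r = 3.208624
Balance = $41,300.00 * 1.218186 - $12,137.92 * 3.208624
Balance = $11,365.08

$11,365.08


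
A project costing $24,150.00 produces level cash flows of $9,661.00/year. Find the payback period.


Formula: Payback = investment / annual cash flow
Substituting: Payback = $24,150.00 / $9,661.00
Payback = 2.4997 years

2.4997 years


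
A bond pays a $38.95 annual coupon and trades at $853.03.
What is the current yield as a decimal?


Formula: Current yield = annual coupon / price
Substituting: CY = $38.95 / $853.03
CY = 0.045661

0.045661
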